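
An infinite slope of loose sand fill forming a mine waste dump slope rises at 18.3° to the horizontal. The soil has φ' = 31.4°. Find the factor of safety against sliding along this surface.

FS = 1.85

For a dry cohesionless infinite slope the factor of safety is FS = tanφ' / tanβ.
FS = tan31.4° / tan18.3° = 0.6104 / 0.3307 = 1.846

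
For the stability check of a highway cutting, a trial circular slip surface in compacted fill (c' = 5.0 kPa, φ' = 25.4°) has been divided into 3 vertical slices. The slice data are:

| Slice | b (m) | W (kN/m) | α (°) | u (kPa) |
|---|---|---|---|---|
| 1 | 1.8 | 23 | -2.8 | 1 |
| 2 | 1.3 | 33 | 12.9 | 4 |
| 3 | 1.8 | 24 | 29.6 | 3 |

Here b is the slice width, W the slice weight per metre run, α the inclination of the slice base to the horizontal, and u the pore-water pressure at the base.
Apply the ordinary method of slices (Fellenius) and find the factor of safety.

FS = 3.08

Ordinary method of slices: FS = Σ[c'·Δl_i + (W_i cosα_i − u_i·Δl_i)·tanφ'] / Σ W_i sinα_i, with Δl_i = b_i / cosα_i.
Slice 1: Δl = 1.8/cos(-2.8°) = 1.802 m; N'_1 = 23·cos(-2.8°) − 1·1.802 = 21.2; c'Δl = 9.01; W sinα = -1.1
Slice 2: Δl = 1.3/cos12.9° = 1.334 m; N'_2 = 33·cos12.9° − 4·1.334 = 26.8; c'Δl = 6.67; W sinα = 7.4
Slice 3: Δl = 1.8/cos29.6° = 2.070 m; N'_3 = 24·cos29.6° − 3·2.070 = 14.7; c'Δl = 10.35; W sinα = 11.9
Σc'Δl = 26.0 kN/m; ΣN' = 62.7 kN/m; ΣW sinα = 18.1 kN/m
Resisting = 26.0 + 62.7·tan25.4° = 26.0 + 29.8 = 55.8 kN/m
FS = 55.8 / 18.1 = 3.082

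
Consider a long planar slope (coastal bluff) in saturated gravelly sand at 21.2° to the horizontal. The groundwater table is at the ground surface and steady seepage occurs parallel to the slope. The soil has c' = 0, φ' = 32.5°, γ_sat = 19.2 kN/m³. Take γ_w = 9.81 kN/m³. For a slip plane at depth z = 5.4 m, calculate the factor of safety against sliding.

With seepage parallel to the slope and the water table at the surface, the effective normal stress on the slip plane uses the buoyant unit weight γ' = γ_sat − γ_w while the driving shear stress uses γ_sat:
FS = [c' + γ' z cos²β tanφ'] / [γ_sat z sinβ cosβ]
(For c' = 0 this reduces to FS = (γ'/γ_sat)·tanφ'/tanβ.)
γ' = 19.2 − 9.81 = 9.39 kN/m³
Numerator = 0.0 + 9.39·5.4·cos²21.2°·tan32.5° = 0.0 + 9.39·5.4·0.8692·0.6371 = 28.079 kPa
Denominator = 19.2·5.4·sin21.2°·cos21.2° = 19.2·5.4·0.3616·0.9323 = 34.956 kPa
FS = 28.079 / 34.956 = 0.803

FS = 0.80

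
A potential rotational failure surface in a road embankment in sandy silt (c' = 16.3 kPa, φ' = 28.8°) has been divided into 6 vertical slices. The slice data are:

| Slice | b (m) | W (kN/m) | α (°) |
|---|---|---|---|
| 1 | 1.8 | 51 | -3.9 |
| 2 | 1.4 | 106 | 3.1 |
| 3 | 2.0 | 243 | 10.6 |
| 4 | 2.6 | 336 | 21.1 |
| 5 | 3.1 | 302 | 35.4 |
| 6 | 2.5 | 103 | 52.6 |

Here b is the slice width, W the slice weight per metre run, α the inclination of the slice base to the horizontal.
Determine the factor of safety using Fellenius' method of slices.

Ordinary method of slices: FS = Σ[c'·Δl_i + (W_i cosα_i)·tanφ'] / Σ W_i sinα_i, with Δl_i = b_i / cosα_i.
Slice 1: Δl = 1.8/cos(-3.9°) = 1.804 m; N'_1 = 51·cos(-3.9°) = 50.9; c'Δl = 29.41; W sinα = -3.5
Slice 2: Δl = 1.4/cos3.1° = 1.402 m; N'_2 = 106·cos3.1° = 105.8; c'Δl = 22.85; W sinα = 5.7
Slice 3: Δl = 2.0/cos10.6° = 2.035 m; N'_3 = 243·cos10.6° = 238.9; c'Δl = 33.17; W sinα = 44.7
Slice 4: Δl = 2.6/cos21.1° = 2.787 m; N'_4 = 336·cos21.1° = 313.5; c'Δl = 45.43; W sinα = 121.0
Slice 5: Δl = 3.1/cos35.4° = 3.803 m; N'_5 = 302·cos35.4° = 246.2; c'Δl = 61.99; W sinα = 174.9
Slice 6: Δl = 2.5/cos52.6° = 4.116 m; N'_6 = 103·cos52.6° = 62.6; c'Δl = 67.09; W sinα = 81.8
Σc'Δl = 259.9 kN/m; ΣN' = 1017.8 kN/m; ΣW sinα = 424.7 kN/m
Resisting = 259.9 + 1017.8·tan28.8° = 259.9 + 559.5 = 819.5 kN/m
FS = 819.5 / 424.7 = 1.930

FS = 1.93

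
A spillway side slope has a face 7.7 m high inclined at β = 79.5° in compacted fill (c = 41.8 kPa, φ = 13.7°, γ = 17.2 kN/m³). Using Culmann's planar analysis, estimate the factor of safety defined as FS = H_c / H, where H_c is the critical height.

H_c = (4c/γ) · sinβ cosφ / [1 − cos(β − φ)]
    = (4·41.8/17.2) · sin79.5°·cos13.7° / [1 − cos65.8°]
    = 9.721 · 0.9553 / 0.5901 = 15.74 m
FS = H_c / H = 15.74 / 7.7 = 2.044

FS = 2.04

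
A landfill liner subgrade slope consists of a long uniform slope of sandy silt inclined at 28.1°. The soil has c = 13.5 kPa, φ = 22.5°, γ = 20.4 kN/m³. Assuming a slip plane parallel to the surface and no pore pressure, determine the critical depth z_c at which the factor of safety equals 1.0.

z_c = 7.10 m

Setting FS = 1.00 in FS = [c + γz cos²β tanφ] / [γz sinβ cosβ] and solving for z:
z = c / [γ cosβ (FS·sinβ − cosβ·tanφ)]
  = 13.5 / [20.4·cos28.1°·(1.00·sin28.1° − cos28.1°·tan22.5°)]
  = 13.5 / [20.4·0.8821·(1.00·0.4710 − 0.8821·0.4142)]
  = 13.5 / 1.9007 = 7.103 m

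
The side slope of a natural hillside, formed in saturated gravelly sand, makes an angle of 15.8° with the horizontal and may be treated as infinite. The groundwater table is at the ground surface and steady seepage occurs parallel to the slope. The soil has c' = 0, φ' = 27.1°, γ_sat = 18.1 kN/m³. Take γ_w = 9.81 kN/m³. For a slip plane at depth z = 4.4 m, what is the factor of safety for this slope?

FS = 0.83

With seepage parallel to the slope and the water table at the surface, the effective normal stress on the slip plane uses the buoyant unit weight γ' = γ_sat − γ_w while the driving shear stress uses γ_sat:
FS = [c' + γ' z cos²β tanφ'] / [γ_sat z sinβ cosβ]
(For c' = 0 this reduces to FS = (γ'/γ_sat)·tanφ'/tanβ.)
γ' = 18.1 − 9.81 = 8.29 kN/m³
Numerator = 0.0 + 8.29·4.4·cos²15.8°·tan27.1° = 0.0 + 8.29·4.4·0.9259·0.5117 = 17.282 kPa
Denominator = 18.1·4.4·sin15.8°·cos15.8° = 18.1·4.4·0.2723·0.9622 = 20.865 kPa
FS = 17.282 / 20.865 = 0.828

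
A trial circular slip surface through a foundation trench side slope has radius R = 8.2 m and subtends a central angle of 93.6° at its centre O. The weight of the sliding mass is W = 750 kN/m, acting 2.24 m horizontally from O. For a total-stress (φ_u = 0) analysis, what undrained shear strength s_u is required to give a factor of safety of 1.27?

FS = s_u·L_a·R / (W·d), so s_u = FS·W·d / (L_a·R).
Arc length L_a = R·θ = 8.2·(93.6°·π/180) = 8.2·1.6336 = 13.40 m
s_u = 1.27·750·2.24 / (13.40·8.2) = 2133.6 / 109.85 = 19.42 kPa

s_u = 19.4 kPa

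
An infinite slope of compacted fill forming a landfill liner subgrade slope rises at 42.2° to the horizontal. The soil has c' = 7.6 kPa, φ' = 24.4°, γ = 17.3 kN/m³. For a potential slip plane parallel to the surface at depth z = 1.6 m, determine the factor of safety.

FS = 1.05

For an infinite slope with a slip plane parallel to the surface (no pore pressure): FS = [c' + γz cos²β tanφ'] / [γz sinβ cosβ].
γz = 17.3·1.6 = 27.68 kN/m²
Numerator = 7.6 + 27.68·cos²42.2°·tan24.4° = 7.6 + 27.68·0.5488·0.4536 = 14.491 kPa
Denominator = 27.68·sin42.2°·cos42.2° = 27.68·0.6717·0.7408 = 13.774 kPa
FS = 14.491 / 13.774 = 1.052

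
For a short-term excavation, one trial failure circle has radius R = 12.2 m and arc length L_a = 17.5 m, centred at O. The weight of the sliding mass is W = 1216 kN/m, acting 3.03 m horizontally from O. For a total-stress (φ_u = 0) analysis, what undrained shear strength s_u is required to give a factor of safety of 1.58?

s_u = 27.3 kPa

FS = s_u·L_a·R / (W·d), so s_u = FS·W·d / (L_a·R).
s_u = 1.58·1216·3.03 / (17.50·12.2) = 5821.5 / 213.50 = 27.27 kPa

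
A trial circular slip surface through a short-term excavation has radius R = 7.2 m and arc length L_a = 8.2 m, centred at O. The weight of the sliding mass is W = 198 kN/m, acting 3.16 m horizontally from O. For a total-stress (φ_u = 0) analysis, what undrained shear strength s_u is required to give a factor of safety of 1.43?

FS = s_u·L_a·R / (W·d), so s_u = FS·W·d / (L_a·R).
s_u = 1.43·198·3.16 / (8.20·7.2) = 894.7 / 59.04 = 15.15 kPa

s_u = 15.2 kPa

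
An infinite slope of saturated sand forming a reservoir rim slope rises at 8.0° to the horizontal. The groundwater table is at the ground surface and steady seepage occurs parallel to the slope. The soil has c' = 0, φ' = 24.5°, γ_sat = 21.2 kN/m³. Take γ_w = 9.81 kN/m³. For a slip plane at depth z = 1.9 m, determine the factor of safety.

With seepage parallel to the slope and the water table at the surface, the effective normal stress on the slip plane uses the buoyant unit weight γ' = γ_sat − γ_w while the driving shear stress uses γ_sat:
FS = [c' + γ' z cos²β tanφ'] / [γ_sat z sinβ cosβ]
(For c' = 0 this reduces to FS = (γ'/γ_sat)·tanφ'/tanβ.)
γ' = 21.2 − 9.81 = 11.39 kN/m³
Numerator = 0.0 + 11.39·1.9·cos²8.0°·tan24.5° = 0.0 + 11.39·1.9·0.9806·0.4557 = 9.671 kPa
Denominator = 21.2·1.9·sin8.0°·cos8.0° = 21.2·1.9·0.1392·0.9903 = 5.551 kPa
FS = 9.671 / 5.551 = 1.742

FS = 1.74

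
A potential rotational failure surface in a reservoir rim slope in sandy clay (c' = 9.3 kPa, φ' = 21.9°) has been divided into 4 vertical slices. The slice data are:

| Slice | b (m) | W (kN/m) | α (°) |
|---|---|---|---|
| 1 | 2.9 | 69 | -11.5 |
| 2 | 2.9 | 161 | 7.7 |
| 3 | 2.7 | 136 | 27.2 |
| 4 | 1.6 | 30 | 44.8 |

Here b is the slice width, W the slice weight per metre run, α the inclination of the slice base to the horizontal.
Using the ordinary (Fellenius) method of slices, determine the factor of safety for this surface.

Ordinary method of slices: FS = Σ[c'·Δl_i + (W_i cosα_i)·tanφ'] / Σ W_i sinα_i, with Δl_i = b_i / cosα_i.
Slice 1: Δl = 2.9/cos(-11.5°) = 2.959 m; N'_1 = 69·cos(-11.5°) = 67.6; c'Δl = 27.52; W sinα = -13.8
Slice 2: Δl = 2.9/cos7.7° = 2.926 m; N'_2 = 161·cos7.7° = 159.5; c'Δl = 27.22; W sinα = 21.6
Slice 3: Δl = 2.7/cos27.2° = 3.036 m; N'_3 = 136·cos27.2° = 121.0; c'Δl = 28.23; W sinα = 62.2
Slice 4: Δl = 1.6/cos44.8° = 2.255 m; N'_4 = 30·cos44.8° = 21.3; c'Δl = 20.97; W sinα = 21.1
Σc'Δl = 103.9 kN/m; ΣN' = 369.4 kN/m; ΣW sinα = 91.1 kN/m
Resisting = 103.9 + 369.4·tan21.9° = 103.9 + 148.5 = 252.4 kN/m
FS = 252.4 / 91.1 = 2.770

FS = 2.77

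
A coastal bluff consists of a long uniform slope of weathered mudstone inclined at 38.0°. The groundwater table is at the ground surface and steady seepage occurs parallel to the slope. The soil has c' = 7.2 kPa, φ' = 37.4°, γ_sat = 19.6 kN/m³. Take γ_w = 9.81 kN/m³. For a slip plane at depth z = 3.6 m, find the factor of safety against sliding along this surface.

FS = 0.70

With seepage parallel to the slope and the water table at the surface, the effective normal stress on the slip plane uses the buoyant unit weight γ' = γ_sat − γ_w while the driving shear stress uses γ_sat:
FS = [c' + γ' z cos²β tanφ'] / [γ_sat z sinβ cosβ]
γ' = 19.6 − 9.81 = 9.79 kN/m³
Numerator = 7.2 + 9.79·3.6·cos²38.0°·tan37.4° = 7.2 + 9.79·3.6·0.6210·0.7646 = 23.932 kPa
Denominator = 19.6·3.6·sin38.0°·cos38.0° = 19.6·3.6·0.6157·0.7880 = 34.232 kPa
FS = 23.932 / 34.232 = 0.699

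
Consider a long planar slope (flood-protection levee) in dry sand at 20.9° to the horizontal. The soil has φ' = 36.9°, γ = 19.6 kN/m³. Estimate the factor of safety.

FS = 1.97

For a dry cohesionless infinite slope the factor of safety is FS = tanφ' / tanβ.
FS = tan36.9° / tan20.9° = 0.7508 / 0.3819 = 1.966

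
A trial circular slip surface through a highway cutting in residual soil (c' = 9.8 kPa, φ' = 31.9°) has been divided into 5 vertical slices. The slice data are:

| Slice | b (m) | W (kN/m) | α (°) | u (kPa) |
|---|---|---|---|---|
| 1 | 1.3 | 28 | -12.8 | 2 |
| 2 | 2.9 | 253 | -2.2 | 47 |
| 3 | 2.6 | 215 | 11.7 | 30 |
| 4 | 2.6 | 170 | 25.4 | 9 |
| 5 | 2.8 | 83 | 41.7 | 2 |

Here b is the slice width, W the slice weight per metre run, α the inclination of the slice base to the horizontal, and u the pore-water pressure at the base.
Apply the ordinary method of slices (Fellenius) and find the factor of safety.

FS = 2.66

Ordinary method of slices: FS = Σ[c'·Δl_i + (W_i cosα_i − u_i·Δl_i)·tanφ'] / Σ W_i sinα_i, with Δl_i = b_i / cosα_i.
Slice 1: Δl = 1.3/cos(-12.8°) = 1.333 m; N'_1 = 28·cos(-12.8°) − 2·1.333 = 24.6; c'Δl = 13.06; W sinα = -6.2
Slice 2: Δl = 2.9/cos(-2.2°) = 2.902 m; N'_2 = 253·cos(-2.2°) − 47·2.902 = 116.4; c'Δl = 28.44; W sinα = -9.7
Slice 3: Δl = 2.6/cos11.7° = 2.655 m; N'_3 = 215·cos11.7° − 30·2.655 = 130.9; c'Δl = 26.02; W sinα = 43.6
Slice 4: Δl = 2.6/cos25.4° = 2.878 m; N'_4 = 170·cos25.4° − 9·2.878 = 127.7; c'Δl = 28.21; W sinα = 72.9
Slice 5: Δl = 2.8/cos41.7° = 3.750 m; N'_5 = 83·cos41.7° − 2·3.750 = 54.5; c'Δl = 36.75; W sinα = 55.2
Σc'Δl = 132.5 kN/m; ΣN' = 454.1 kN/m; ΣW sinα = 155.8 kN/m
Resisting = 132.5 + 454.1·tan31.9° = 132.5 + 282.6 = 415.1 kN/m
FS = 415.1 / 155.8 = 2.664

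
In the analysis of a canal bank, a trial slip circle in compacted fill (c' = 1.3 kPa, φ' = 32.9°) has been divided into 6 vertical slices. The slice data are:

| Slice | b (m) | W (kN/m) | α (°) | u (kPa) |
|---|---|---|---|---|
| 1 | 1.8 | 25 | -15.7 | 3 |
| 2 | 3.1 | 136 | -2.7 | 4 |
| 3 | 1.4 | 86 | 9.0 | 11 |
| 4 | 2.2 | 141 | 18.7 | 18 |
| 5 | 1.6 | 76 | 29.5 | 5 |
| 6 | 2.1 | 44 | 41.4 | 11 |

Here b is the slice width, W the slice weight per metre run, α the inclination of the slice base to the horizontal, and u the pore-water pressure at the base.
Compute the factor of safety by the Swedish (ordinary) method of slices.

Ordinary method of slices: FS = Σ[c'·Δl_i + (W_i cosα_i − u_i·Δl_i)·tanφ'] / Σ W_i sinα_i, with Δl_i = b_i / cosα_i.
Slice 1: Δl = 1.8/cos(-15.7°) = 1.870 m; N'_1 = 25·cos(-15.7°) − 3·1.870 = 18.5; c'Δl = 2.43; W sinα = -6.8
Slice 2: Δl = 3.1/cos(-2.7°) = 3.103 m; N'_2 = 136·cos(-2.7°) − 4·3.103 = 123.4; c'Δl = 4.03; W sinα = -6.4
Slice 3: Δl = 1.4/cos9.0° = 1.417 m; N'_3 = 86·cos9.0° − 11·1.417 = 69.3; c'Δl = 1.84; W sinα = 13.5
Slice 4: Δl = 2.2/cos18.7° = 2.323 m; N'_4 = 141·cos18.7° − 18·2.323 = 91.7; c'Δl = 3.02; W sinα = 45.2
Slice 5: Δl = 1.6/cos29.5° = 1.838 m; N'_5 = 76·cos29.5° − 5·1.838 = 57.0; c'Δl = 2.39; W sinα = 37.4
Slice 6: Δl = 2.1/cos41.4° = 2.800 m; N'_6 = 44·cos41.4° − 11·2.800 = 2.2; c'Δl = 3.64; W sinα = 29.1
Σc'Δl = 17.4 kN/m; ΣN' = 362.2 kN/m; ΣW sinα = 112.0 kN/m
Resisting = 17.4 + 362.2·tan32.9° = 17.4 + 234.3 = 251.6 kN/m
FS = 251.6 / 112.0 = 2.247

FS = 2.25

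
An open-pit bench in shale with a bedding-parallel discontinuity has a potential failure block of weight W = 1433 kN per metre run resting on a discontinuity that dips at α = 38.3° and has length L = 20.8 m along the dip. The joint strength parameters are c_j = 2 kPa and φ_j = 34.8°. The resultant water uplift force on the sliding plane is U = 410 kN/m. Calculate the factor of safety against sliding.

Resolving the block weight along and normal to the plane and applying the Mohr–Coulomb strength on the joint:
N' = W cosα − U = 1433·cos38.3° − 410 = 714.6 kN/m
Driving force T = W sinα = 1433·sin38.3° = 888.1 kN/m
Resisting force R = c_j·L + N'·tanφ_j = 2·20.8 + 714.6·tan34.8° = 41.6 + 496.6 = 538.2 kN/m
FS = R / T = 538.2 / 888.1 = 0.606

FS = 0.61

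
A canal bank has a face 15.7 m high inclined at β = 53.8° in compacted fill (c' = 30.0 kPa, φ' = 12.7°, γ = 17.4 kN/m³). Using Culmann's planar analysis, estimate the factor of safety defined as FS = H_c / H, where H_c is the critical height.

FS = 1.40

H_c = (4c'/γ) · sinβ cosφ' / [1 − cos(β − φ')]
    = (4·30.0/17.4) · sin53.8°·cos12.7° / [1 − cos41.1°]
    = 6.897 · 0.7872 / 0.2464 = 22.03 m
FS = H_c / H = 22.03 / 15.7 = 1.403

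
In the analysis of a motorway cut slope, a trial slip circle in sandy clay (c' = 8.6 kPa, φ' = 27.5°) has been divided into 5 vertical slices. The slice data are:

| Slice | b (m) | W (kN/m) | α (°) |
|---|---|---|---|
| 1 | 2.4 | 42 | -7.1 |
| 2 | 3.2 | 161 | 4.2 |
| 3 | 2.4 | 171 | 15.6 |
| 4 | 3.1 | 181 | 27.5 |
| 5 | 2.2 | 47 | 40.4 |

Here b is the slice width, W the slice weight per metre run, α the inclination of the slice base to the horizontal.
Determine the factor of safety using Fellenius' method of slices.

FS = 2.51

Ordinary method of slices: FS = Σ[c'·Δl_i + (W_i cosα_i)·tanφ'] / Σ W_i sinα_i, with Δl_i = b_i / cosα_i.
Slice 1: Δl = 2.4/cos(-7.1°) = 2.419 m; N'_1 = 42·cos(-7.1°) = 41.7; c'Δl = 20.80; W sinα = -5.2
Slice 2: Δl = 3.2/cos4.2° = 3.209 m; N'_2 = 161·cos4.2° = 160.6; c'Δl = 27.59; W sinα = 11.8
Slice 3: Δl = 2.4/cos15.6° = 2.492 m; N'_3 = 171·cos15.6° = 164.7; c'Δl = 21.43; W sinα = 46.0
Slice 4: Δl = 3.1/cos27.5° = 3.495 m; N'_4 = 181·cos27.5° = 160.5; c'Δl = 30.06; W sinα = 83.6
Slice 5: Δl = 2.2/cos40.4° = 2.889 m; N'_5 = 47·cos40.4° = 35.8; c'Δl = 24.84; W sinα = 30.5
Σc'Δl = 124.7 kN/m; ΣN' = 563.3 kN/m; ΣW sinα = 166.6 kN/m
Resisting = 124.7 + 563.3·tan27.5° = 124.7 + 293.2 = 418.0 kN/m
FS = 418.0 / 166.6 = 2.508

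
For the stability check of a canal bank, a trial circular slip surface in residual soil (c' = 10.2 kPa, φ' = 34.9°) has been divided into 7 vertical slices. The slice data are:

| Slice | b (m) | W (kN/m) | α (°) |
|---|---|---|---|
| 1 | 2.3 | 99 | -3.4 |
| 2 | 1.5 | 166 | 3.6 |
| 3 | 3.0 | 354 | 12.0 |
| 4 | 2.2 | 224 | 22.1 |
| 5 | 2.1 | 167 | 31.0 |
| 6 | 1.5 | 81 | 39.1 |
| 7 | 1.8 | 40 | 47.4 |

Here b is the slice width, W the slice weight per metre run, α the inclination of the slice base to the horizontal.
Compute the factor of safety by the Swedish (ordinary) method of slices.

FS = 2.73

Ordinary method of slices: FS = Σ[c'·Δl_i + (W_i cosα_i)·tanφ'] / Σ W_i sinα_i, with Δl_i = b_i / cosα_i.
Slice 1: Δl = 2.3/cos(-3.4°) = 2.304 m; N'_1 = 99·cos(-3.4°) = 98.8; c'Δl = 23.50; W sinα = -5.9
Slice 2: Δl = 1.5/cos3.6° = 1.503 m; N'_2 = 166·cos3.6° = 165.7; c'Δl = 15.33; W sinα = 10.4
Slice 3: Δl = 3.0/cos12.0° = 3.067 m; N'_3 = 354·cos12.0° = 346.3; c'Δl = 31.28; W sinα = 73.6
Slice 4: Δl = 2.2/cos22.1° = 2.374 m; N'_4 = 224·cos22.1° = 207.5; c'Δl = 24.22; W sinα = 84.3
Slice 5: Δl = 2.1/cos31.0° = 2.450 m; N'_5 = 167·cos31.0° = 143.1; c'Δl = 24.99; W sinα = 86.0
Slice 6: Δl = 1.5/cos39.1° = 1.933 m; N'_6 = 81·cos39.1° = 62.9; c'Δl = 19.72; W sinα = 51.1
Slice 7: Δl = 1.8/cos47.4° = 2.659 m; N'_7 = 40·cos47.4° = 27.1; c'Δl = 27.12; W sinα = 29.4
Σc'Δl = 166.2 kN/m; ΣN' = 1051.4 kN/m; ΣW sinα = 329.0 kN/m
Resisting = 166.2 + 1051.4·tan34.9° = 166.2 + 733.5 = 899.6 kN/m
FS = 899.6 / 329.0 = 2.735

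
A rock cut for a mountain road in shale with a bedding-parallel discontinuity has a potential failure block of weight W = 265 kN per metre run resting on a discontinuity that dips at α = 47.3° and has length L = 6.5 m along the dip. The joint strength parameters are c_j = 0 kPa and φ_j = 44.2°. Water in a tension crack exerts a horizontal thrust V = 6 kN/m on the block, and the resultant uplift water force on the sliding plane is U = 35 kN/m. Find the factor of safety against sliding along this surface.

FS = 0.69

Resolving the block weight along and normal to the plane and applying the Mohr–Coulomb strength on the joint:
N' = W cosα − U − V sinα = 265·cos47.3° − 35 − 6·sin47.3° = 140.3 kN/m
Driving force T = W sinα + V cosα = 265·sin47.3° + 6·cos47.3° = 198.8 kN/m
Resisting force R = c_j·L + N'·tanφ_j = 0·6.5 + 140.3·tan44.2° = 0.0 + 136.4 = 136.4 kN/m
FS = R / T = 136.4 / 198.8 = 0.686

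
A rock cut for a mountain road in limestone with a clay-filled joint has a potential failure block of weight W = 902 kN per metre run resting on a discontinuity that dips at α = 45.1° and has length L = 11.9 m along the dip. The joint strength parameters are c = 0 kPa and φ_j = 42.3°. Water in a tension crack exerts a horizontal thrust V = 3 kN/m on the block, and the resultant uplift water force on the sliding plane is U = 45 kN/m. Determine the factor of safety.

FS = 0.84

Resolving the block weight along and normal to the plane and applying the Mohr–Coulomb strength on the joint:
N' = W cosα − U − V sinα = 902·cos45.1° − 45 − 3·sin45.1° = 589.6 kN/m
Driving force T = W sinα + V cosα = 902·sin45.1° + 3·cos45.1° = 641.0 kN/m
Resisting force R = c·L + N'·tanφ_j = 0·11.9 + 589.6·tan42.3° = 0.0 + 536.5 = 536.5 kN/m
FS = R / T = 536.5 / 641.0 = 0.837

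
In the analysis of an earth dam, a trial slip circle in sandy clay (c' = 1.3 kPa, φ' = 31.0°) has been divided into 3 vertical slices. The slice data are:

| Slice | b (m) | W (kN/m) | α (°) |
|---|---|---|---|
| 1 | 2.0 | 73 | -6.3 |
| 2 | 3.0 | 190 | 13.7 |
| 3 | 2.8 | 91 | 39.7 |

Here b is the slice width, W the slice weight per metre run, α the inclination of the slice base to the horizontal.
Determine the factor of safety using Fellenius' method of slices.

Ordinary method of slices: FS = Σ[c'·Δl_i + (W_i cosα_i)·tanφ'] / Σ W_i sinα_i, with Δl_i = b_i / cosα_i.
Slice 1: Δl = 2.0/cos(-6.3°) = 2.012 m; N'_1 = 73·cos(-6.3°) = 72.6; c'Δl = 2.62; W sinα = -8.0
Slice 2: Δl = 3.0/cos13.7° = 3.088 m; N'_2 = 190·cos13.7° = 184.6; c'Δl = 4.01; W sinα = 45.0
Slice 3: Δl = 2.8/cos39.7° = 3.639 m; N'_3 = 91·cos39.7° = 70.0; c'Δl = 4.73; W sinα = 58.1
Σc'Δl = 11.4 kN/m; ΣN' = 327.2 kN/m; ΣW sinα = 95.1 kN/m
Resisting = 11.4 + 327.2·tan31.0° = 11.4 + 196.6 = 207.9 kN/m
FS = 207.9 / 95.1 = 2.186

FS = 2.19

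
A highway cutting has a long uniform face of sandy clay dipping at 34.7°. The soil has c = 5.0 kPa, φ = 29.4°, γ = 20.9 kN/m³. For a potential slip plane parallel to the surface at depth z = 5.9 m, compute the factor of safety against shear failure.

For an infinite slope with a slip plane parallel to the surface (no pore pressure): FS = [c + γz cos²β tanφ] / [γz sinβ cosβ].
γz = 20.9·5.9 = 123.31 kN/m²
Numerator = 5.0 + 123.31·cos²34.7°·tan29.4° = 5.0 + 123.31·0.6759·0.5635 = 51.964 kPa
Denominator = 123.31·sin34.7°·cos34.7° = 123.31·0.5693·0.8221 = 57.713 kPa
FS = 51.964 / 57.713 = 0.900

FS = 0.90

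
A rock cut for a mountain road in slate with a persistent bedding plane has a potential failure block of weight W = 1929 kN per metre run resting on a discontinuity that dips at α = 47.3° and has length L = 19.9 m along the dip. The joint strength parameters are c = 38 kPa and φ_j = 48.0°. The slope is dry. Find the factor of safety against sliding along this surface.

Resolving the block weight along and normal to the plane and applying the Mohr–Coulomb strength on the joint:
N' = W cosα = 1929·cos47.3° = 1308.2 kN/m
Driving force T = W sinα = 1929·sin47.3° = 1417.7 kN/m
Resisting force R = c·L + N'·tanφ_j = 38·19.9 + 1308.2·tan48.0° = 756.2 + 1452.9 = 2209.1 kN/m
FS = R / T = 2209.1 / 1417.7 = 1.558

FS = 1.56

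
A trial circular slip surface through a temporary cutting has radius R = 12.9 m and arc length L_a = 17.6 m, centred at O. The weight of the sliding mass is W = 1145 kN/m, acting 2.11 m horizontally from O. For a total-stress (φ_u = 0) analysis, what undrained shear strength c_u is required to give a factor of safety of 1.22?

c_u = 13.0 kPa

FS = c_u·L_a·R / (W·d), so c_u = FS·W·d / (L_a·R).
c_u = 1.22·1145·2.11 / (17.60·12.9) = 2947.5 / 227.04 = 12.98 kPa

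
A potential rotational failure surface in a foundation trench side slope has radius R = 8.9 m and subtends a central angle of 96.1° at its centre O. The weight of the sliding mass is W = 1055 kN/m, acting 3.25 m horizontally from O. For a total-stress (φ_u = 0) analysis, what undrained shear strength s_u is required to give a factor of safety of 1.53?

s_u = 39.5 kPa

FS = s_u·L_a·R / (W·d), so s_u = FS·W·d / (L_a·R).
Arc length L_a = R·θ = 8.9·(96.1°·π/180) = 8.9·1.6773 = 14.93 m
s_u = 1.53·1055·3.25 / (14.93·8.9) = 5246.0 / 132.86 = 39.49 kPa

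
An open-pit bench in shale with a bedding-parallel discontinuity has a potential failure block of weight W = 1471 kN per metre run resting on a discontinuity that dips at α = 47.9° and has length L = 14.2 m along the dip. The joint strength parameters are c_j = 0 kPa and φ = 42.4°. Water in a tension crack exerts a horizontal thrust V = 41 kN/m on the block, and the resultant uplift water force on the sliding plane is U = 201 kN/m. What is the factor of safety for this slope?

Resolving the block weight along and normal to the plane and applying the Mohr–Coulomb strength on the joint:
N' = W cosα − U − V sinα = 1471·cos47.9° − 201 − 41·sin47.9° = 754.8 kN/m
Driving force T = W sinα + V cosα = 1471·sin47.9° + 41·cos47.9° = 1118.9 kN/m
Resisting force R = c_j·L + N'·tanφ = 0·14.2 + 754.8·tan42.4° = 0.0 + 689.2 = 689.2 kN/m
FS = R / T = 689.2 / 1118.9 = 0.616

FS = 0.62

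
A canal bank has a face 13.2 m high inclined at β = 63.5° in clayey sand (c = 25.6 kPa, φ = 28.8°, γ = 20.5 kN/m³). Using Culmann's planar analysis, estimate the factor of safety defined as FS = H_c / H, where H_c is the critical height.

FS = 1.67

H_c = (4c/γ) · sinβ cosφ / [1 − cos(β − φ)]
    = (4·25.6/20.5) · sin63.5°·cos28.8° / [1 − cos34.7°]
    = 4.995 · 0.7842 / 0.1779 = 22.03 m
FS = H_c / H = 22.03 / 13.2 = 1.669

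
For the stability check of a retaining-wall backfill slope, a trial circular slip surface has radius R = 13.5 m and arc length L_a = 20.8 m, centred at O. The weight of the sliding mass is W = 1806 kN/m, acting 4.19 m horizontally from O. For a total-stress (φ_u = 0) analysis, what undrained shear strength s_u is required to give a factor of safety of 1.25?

FS = s_u·L_a·R / (W·d), so s_u = FS·W·d / (L_a·R).
s_u = 1.25·1806·4.19 / (20.80·13.5) = 9458.9 / 280.80 = 33.69 kPa

s_u = 33.7 kPa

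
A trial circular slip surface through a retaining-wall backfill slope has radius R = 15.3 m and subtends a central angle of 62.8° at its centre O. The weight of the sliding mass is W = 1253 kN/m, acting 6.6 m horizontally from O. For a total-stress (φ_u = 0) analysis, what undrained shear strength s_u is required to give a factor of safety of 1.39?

FS = s_u·L_a·R / (W·d), so s_u = FS·W·d / (L_a·R).
Arc length L_a = R·θ = 15.3·(62.8°·π/180) = 15.3·1.0961 = 16.77 m
s_u = 1.39·1253·6.6 / (16.77·15.3) = 11495.0 / 256.58 = 44.80 kPa

s_u = 44.8 kPa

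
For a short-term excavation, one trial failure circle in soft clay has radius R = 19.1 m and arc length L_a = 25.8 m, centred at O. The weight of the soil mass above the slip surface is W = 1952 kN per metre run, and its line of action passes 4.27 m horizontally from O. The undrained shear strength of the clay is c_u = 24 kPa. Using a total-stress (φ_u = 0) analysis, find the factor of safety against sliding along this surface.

FS = 1.42

Taking moments about the centre O, the resisting moment is provided by the undrained shear strength acting along the arc:
M_R = c_u·L_a·R = 24·25.80·19.1 = 11826.7 kN·m/m
M_D = W·d = 1952·4.27 = 8335.0 kN·m/m
FS = M_R / M_D = 11826.7 / 8335.0 = 1.419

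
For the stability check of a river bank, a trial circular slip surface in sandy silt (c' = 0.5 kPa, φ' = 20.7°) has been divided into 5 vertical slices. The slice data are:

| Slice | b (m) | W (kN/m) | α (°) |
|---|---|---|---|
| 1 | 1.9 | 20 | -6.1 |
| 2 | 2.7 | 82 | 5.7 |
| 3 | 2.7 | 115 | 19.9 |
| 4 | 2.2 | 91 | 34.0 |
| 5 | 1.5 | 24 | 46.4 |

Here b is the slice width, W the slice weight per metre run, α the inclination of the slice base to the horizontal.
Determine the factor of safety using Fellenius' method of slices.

Ordinary method of slices: FS = Σ[c'·Δl_i + (W_i cosα_i)·tanφ'] / Σ W_i sinα_i, with Δl_i = b_i / cosα_i.
Slice 1: Δl = 1.9/cos(-6.1°) = 1.911 m; N'_1 = 20·cos(-6.1°) = 19.9; c'Δl = 0.96; W sinα = -2.1
Slice 2: Δl = 2.7/cos5.7° = 2.713 m; N'_2 = 82·cos5.7° = 81.6; c'Δl = 1.36; W sinα = 8.1
Slice 3: Δl = 2.7/cos19.9° = 2.871 m; N'_3 = 115·cos19.9° = 108.1; c'Δl = 1.44; W sinα = 39.1
Slice 4: Δl = 2.2/cos34.0° = 2.654 m; N'_4 = 91·cos34.0° = 75.4; c'Δl = 1.33; W sinα = 50.9
Slice 5: Δl = 1.5/cos46.4° = 2.175 m; N'_5 = 24·cos46.4° = 16.6; c'Δl = 1.09; W sinα = 17.4
Σc'Δl = 6.2 kN/m; ΣN' = 301.6 kN/m; ΣW sinα = 113.4 kN/m
Resisting = 6.2 + 301.6·tan20.7° = 6.2 + 114.0 = 120.1 kN/m
FS = 120.1 / 113.4 = 1.059

FS = 1.06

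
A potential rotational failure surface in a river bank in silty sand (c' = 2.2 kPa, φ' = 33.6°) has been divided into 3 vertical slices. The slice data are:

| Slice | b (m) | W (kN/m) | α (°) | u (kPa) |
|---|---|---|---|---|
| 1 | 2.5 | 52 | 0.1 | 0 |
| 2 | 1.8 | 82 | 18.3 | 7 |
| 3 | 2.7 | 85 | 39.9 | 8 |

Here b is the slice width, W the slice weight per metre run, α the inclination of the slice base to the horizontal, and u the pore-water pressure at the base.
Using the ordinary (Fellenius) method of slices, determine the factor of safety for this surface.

Ordinary method of slices: FS = Σ[c'·Δl_i + (W_i cosα_i − u_i·Δl_i)·tanφ'] / Σ W_i sinα_i, with Δl_i = b_i / cosα_i.
Slice 1: Δl = 2.5/cos0.1° = 2.500 m; N'_1 = 52·cos0.1° − 0·2.500 = 52.0; c'Δl = 5.50; W sinα = 0.1
Slice 2: Δl = 1.8/cos18.3° = 1.896 m; N'_2 = 82·cos18.3° − 7·1.896 = 64.6; c'Δl = 4.17; W sinα = 25.7
Slice 3: Δl = 2.7/cos39.9° = 3.519 m; N'_3 = 85·cos39.9° − 8·3.519 = 37.1; c'Δl = 7.74; W sinα = 54.5
Σc'Δl = 17.4 kN/m; ΣN' = 153.6 kN/m; ΣW sinα = 80.4 kN/m
Resisting = 17.4 + 153.6·tan33.6° = 17.4 + 102.1 = 119.5 kN/m
FS = 119.5 / 80.4 = 1.487

FS = 1.49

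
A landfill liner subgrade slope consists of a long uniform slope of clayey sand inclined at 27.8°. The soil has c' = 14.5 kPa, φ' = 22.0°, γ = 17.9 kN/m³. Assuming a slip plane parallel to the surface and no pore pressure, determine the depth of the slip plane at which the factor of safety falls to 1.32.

Setting FS = 1.32 in FS = [c' + γz cos²β tanφ'] / [γz sinβ cosβ] and solving for z:
z = c' / [γ cosβ (FS·sinβ − cosβ·tanφ')]
  = 14.5 / [17.9·cos27.8°·(1.32·sin27.8° − cos27.8°·tan22.0°)]
  = 14.5 / [17.9·0.8846·(1.32·0.4664 − 0.8846·0.4040)]
  = 14.5 / 4.0889 = 3.546 m

z = 3.55 m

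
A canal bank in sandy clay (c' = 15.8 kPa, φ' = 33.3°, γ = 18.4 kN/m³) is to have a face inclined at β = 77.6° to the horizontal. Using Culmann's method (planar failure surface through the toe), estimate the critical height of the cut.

Culmann's analysis gives the critical failure plane at α_cr = (β + φ')/2 = (77.6 + 33.3)/2 = 55.4°, and the critical height
H_c = (4c'/γ) · sinβ cosφ' / [1 − cos(β − φ')]
    = (4·15.8/18.4) · sin77.6°·cos33.3° / [1 − cos(44.3°)]
    = 3.435 · 0.9767·0.8358 / [1 − 0.7157]
    = 3.435 · 0.8163 / 0.2843
    = 9.86 m

H_c = 9.86 m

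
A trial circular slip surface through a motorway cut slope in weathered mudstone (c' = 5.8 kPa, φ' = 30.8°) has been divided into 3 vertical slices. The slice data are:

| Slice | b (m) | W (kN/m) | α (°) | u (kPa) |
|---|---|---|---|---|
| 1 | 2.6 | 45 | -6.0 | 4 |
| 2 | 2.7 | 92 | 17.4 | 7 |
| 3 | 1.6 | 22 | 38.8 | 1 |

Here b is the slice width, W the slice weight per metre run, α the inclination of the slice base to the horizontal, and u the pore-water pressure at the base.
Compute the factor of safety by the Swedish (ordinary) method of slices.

Ordinary method of slices: FS = Σ[c'·Δl_i + (W_i cosα_i − u_i·Δl_i)·tanφ'] / Σ W_i sinα_i, with Δl_i = b_i / cosα_i.
Slice 1: Δl = 2.6/cos(-6.0°) = 2.614 m; N'_1 = 45·cos(-6.0°) − 4·2.614 = 34.3; c'Δl = 15.16; W sinα = -4.7
Slice 2: Δl = 2.7/cos17.4° = 2.829 m; N'_2 = 92·cos17.4° − 7·2.829 = 68.0; c'Δl = 16.41; W sinα = 27.5
Slice 3: Δl = 1.6/cos38.8° = 2.053 m; N'_3 = 22·cos38.8° − 1·2.053 = 15.1; c'Δl = 11.91; W sinα = 13.8
Σc'Δl = 43.5 kN/m; ΣN' = 117.4 kN/m; ΣW sinα = 36.6 kN/m
Resisting = 43.5 + 117.4·tan30.8° = 43.5 + 70.0 = 113.4 kN/m
FS = 113.4 / 36.6 = 3.100

FS = 3.10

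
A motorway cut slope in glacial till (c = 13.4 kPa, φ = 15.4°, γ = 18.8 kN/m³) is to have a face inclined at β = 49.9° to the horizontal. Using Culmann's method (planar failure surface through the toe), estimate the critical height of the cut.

H_c = 11.95 m

Culmann's analysis gives the critical failure plane at α_cr = (β + φ)/2 = (49.9 + 15.4)/2 = 32.6°, and the critical height
H_c = (4c/γ) · sinβ cosφ / [1 − cos(β − φ)]
    = (4·13.4/18.8) · sin49.9°·cos15.4° / [1 − cos(34.5°)]
    = 2.851 · 0.7649·0.9641 / [1 − 0.8241]
    = 2.851 · 0.7375 / 0.1759
    = 11.95 m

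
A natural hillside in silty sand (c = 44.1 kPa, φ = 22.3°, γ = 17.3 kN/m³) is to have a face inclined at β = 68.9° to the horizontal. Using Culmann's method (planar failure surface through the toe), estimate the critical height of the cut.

Culmann's analysis gives the critical failure plane at α_cr = (β + φ)/2 = (68.9 + 22.3)/2 = 45.6°, and the critical height
H_c = (4c/γ) · sinβ cosφ / [1 − cos(β − φ)]
    = (4·44.1/17.3) · sin68.9°·cos22.3° / [1 − cos(46.6°)]
    = 10.197 · 0.9330·0.9252 / [1 − 0.6871]
    = 10.197 · 0.8632 / 0.3129
    = 28.13 m

H_c = 28.13 m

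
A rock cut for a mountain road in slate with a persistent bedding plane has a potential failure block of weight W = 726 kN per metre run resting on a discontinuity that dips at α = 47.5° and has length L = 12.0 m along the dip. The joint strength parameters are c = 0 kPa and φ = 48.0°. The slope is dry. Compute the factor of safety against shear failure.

Resolving the block weight along and normal to the plane and applying the Mohr–Coulomb strength on the joint:
N' = W cosα = 726·cos47.5° = 490.5 kN/m
Driving force T = W sinα = 726·sin47.5° = 535.3 kN/m
Resisting force R = c·L + N'·tanφ = 0·12.0 + 490.5·tan48.0° = 0.0 + 544.7 = 544.7 kN/m
FS = R / T = 544.7 / 535.3 = 1.018

FS = 1.02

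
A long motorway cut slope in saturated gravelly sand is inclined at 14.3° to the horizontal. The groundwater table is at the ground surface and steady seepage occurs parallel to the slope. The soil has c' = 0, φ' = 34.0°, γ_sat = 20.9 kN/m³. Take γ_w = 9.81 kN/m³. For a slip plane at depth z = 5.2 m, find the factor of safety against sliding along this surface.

FS = 1.40

With seepage parallel to the slope and the water table at the surface, the effective normal stress on the slip plane uses the buoyant unit weight γ' = γ_sat − γ_w while the driving shear stress uses γ_sat:
FS = [c' + γ' z cos²β tanφ'] / [γ_sat z sinβ cosβ]
(For c' = 0 this reduces to FS = (γ'/γ_sat)·tanφ'/tanβ.)
γ' = 20.9 − 9.81 = 11.09 kN/m³
Numerator = 0.0 + 11.09·5.2·cos²14.3°·tan34.0° = 0.0 + 11.09·5.2·0.9390·0.6745 = 36.524 kPa
Denominator = 20.9·5.2·sin14.3°·cos14.3° = 20.9·5.2·0.2470·0.9690 = 26.012 kPa
FS = 36.524 / 26.012 = 1.404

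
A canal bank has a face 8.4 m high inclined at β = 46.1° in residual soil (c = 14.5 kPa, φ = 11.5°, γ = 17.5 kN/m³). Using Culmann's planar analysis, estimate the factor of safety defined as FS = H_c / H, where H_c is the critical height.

FS = 1.58

H_c = (4c/γ) · sinβ cosφ / [1 − cos(β − φ)]
    = (4·14.5/17.5) · sin46.1°·cos11.5° / [1 − cos34.6°]
    = 3.314 · 0.7061 / 0.1769 = 13.23 m
FS = H_c / H = 13.23 / 8.4 = 1.575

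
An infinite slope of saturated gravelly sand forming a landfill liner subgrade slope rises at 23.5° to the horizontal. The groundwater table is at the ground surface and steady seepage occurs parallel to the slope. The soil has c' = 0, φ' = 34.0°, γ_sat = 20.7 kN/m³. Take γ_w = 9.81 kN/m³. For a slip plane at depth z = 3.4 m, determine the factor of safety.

FS = 0.82

With seepage parallel to the slope and the water table at the surface, the effective normal stress on the slip plane uses the buoyant unit weight γ' = γ_sat − γ_w while the driving shear stress uses γ_sat:
FS = [c' + γ' z cos²β tanφ'] / [γ_sat z sinβ cosβ]
(For c' = 0 this reduces to FS = (γ'/γ_sat)·tanφ'/tanβ.)
γ' = 20.7 − 9.81 = 10.89 kN/m³
Numerator = 0.0 + 10.89·3.4·cos²23.5°·tan34.0° = 0.0 + 10.89·3.4·0.8410·0.6745 = 21.003 kPa
Denominator = 20.7·3.4·sin23.5°·cos23.5° = 20.7·3.4·0.3987·0.9171 = 25.736 kPa
FS = 21.003 / 25.736 = 0.816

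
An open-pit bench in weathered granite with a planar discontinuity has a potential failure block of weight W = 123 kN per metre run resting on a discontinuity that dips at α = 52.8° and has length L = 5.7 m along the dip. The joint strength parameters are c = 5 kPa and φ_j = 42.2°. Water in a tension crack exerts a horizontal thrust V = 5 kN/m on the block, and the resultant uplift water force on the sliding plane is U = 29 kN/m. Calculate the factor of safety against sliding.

Resolving the block weight along and normal to the plane and applying the Mohr–Coulomb strength on the joint:
N' = W cosα − U − V sinα = 123·cos52.8° − 29 − 5·sin52.8° = 41.4 kN/m
Driving force T = W sinα + V cosα = 123·sin52.8° + 5·cos52.8° = 101.0 kN/m
Resisting force R = c·L + N'·tanφ_j = 5·5.7 + 41.4·tan42.2° = 28.5 + 37.5 = 66.0 kN/m
FS = R / T = 66.0 / 101.0 = 0.654

FS = 0.65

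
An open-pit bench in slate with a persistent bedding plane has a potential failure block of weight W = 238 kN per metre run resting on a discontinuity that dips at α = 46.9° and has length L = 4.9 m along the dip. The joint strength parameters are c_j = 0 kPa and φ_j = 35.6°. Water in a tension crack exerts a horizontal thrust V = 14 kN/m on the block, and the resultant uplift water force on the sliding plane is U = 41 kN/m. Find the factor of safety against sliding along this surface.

FS = 0.43

Resolving the block weight along and normal to the plane and applying the Mohr–Coulomb strength on the joint:
N' = W cosα − U − V sinα = 238·cos46.9° − 41 − 14·sin46.9° = 111.4 kN/m
Driving force T = W sinα + V cosα = 238·sin46.9° + 14·cos46.9° = 183.3 kN/m
Resisting force R = c_j·L + N'·tanφ_j = 0·4.9 + 111.4·tan35.6° = 0.0 + 79.8 = 79.8 kN/m
FS = R / T = 79.8 / 183.3 = 0.435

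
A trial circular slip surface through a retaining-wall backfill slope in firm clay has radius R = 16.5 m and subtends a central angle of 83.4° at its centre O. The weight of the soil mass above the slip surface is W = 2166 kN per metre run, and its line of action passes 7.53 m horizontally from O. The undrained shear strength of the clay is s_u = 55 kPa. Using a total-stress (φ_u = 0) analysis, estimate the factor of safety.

Taking moments about the centre O, the resisting moment is provided by the undrained shear strength acting along the arc:
Arc length L_a = R·θ = 16.5·(83.4°·π/180) = 16.5·1.4556 = 24.02 m
M_R = s_u·L_a·R = 55·24.02·16.5 = 21795.9 kN·m/m
M_D = W·d = 2166·7.53 = 16310.0 kN·m/m
FS = M_R / M_D = 21795.9 / 16310.0 = 1.336

FS = 1.34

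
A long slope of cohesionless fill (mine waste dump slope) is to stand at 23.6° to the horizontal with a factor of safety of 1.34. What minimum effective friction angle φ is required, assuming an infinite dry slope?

φ = 30.3°

FS = tanφ/tanβ ⇒ tanφ = FS · tanβ = 1.34 · tan23.6° = 0.5854
φ = arctan(0.5854) = 30.35°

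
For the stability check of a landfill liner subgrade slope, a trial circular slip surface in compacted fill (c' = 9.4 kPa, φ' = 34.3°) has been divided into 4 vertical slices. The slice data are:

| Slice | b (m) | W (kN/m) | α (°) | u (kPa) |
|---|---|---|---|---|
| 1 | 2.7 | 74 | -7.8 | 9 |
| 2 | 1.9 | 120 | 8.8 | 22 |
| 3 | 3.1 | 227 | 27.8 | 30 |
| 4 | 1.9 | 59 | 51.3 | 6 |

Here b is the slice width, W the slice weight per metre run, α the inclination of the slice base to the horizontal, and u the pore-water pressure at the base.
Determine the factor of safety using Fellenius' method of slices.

FS = 1.68

Ordinary method of slices: FS = Σ[c'·Δl_i + (W_i cosα_i − u_i·Δl_i)·tanφ'] / Σ W_i sinα_i, with Δl_i = b_i / cosα_i.
Slice 1: Δl = 2.7/cos(-7.8°) = 2.725 m; N'_1 = 74·cos(-7.8°) − 9·2.725 = 48.8; c'Δl = 25.62; W sinα = -10.0
Slice 2: Δl = 1.9/cos8.8° = 1.923 m; N'_2 = 120·cos8.8° − 22·1.923 = 76.3; c'Δl = 18.07; W sinα = 18.4
Slice 3: Δl = 3.1/cos27.8° = 3.504 m; N'_3 = 227·cos27.8° − 30·3.504 = 95.7; c'Δl = 32.94; W sinα = 105.9
Slice 4: Δl = 1.9/cos51.3° = 3.039 m; N'_4 = 59·cos51.3° − 6·3.039 = 18.7; c'Δl = 28.56; W sinα = 46.0
Σc'Δl = 105.2 kN/m; ΣN' = 239.4 kN/m; ΣW sinα = 160.2 kN/m
Resisting = 105.2 + 239.4·tan34.3° = 105.2 + 163.3 = 268.5 kN/m
FS = 268.5 / 160.2 = 1.676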